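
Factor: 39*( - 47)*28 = -51324 = - 2^2*3^1* 7^1*13^1*47^1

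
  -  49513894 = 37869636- 87383530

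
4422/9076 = 2211/4538 = 0.49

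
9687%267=75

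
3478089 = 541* 6429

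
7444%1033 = 213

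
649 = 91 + 558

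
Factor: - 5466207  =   -3^1*127^1*14347^1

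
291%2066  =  291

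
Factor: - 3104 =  - 2^5*97^1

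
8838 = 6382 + 2456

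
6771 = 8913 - 2142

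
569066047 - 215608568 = 353457479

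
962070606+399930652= 1362001258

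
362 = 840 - 478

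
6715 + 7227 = 13942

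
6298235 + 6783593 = 13081828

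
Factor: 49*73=3577 = 7^2*73^1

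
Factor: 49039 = 19^1*29^1 * 89^1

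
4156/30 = 2078/15= 138.53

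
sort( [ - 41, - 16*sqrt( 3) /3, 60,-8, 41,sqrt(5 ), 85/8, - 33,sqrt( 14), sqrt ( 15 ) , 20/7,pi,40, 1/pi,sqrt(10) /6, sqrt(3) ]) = [ - 41, - 33, - 16*sqrt(  3 ) /3,-8,1/pi,sqrt( 10 )/6, sqrt( 3), sqrt(5 ), 20/7 , pi,sqrt( 14 ),  sqrt ( 15 ), 85/8  ,  40,41,60]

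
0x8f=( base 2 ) 10001111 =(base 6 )355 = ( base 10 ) 143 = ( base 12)BB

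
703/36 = 703/36  =  19.53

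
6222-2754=3468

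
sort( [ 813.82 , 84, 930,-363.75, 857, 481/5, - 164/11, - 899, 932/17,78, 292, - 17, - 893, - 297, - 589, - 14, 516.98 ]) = [ - 899, - 893, -589, - 363.75, - 297, - 17  , - 164/11, - 14, 932/17, 78, 84,481/5,292,516.98,813.82, 857, 930 ] 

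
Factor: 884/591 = 2^2*3^(-1 )*13^1*17^1 * 197^(-1)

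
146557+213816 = 360373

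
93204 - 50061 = 43143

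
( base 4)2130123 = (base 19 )18dh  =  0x271b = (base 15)2E76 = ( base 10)10011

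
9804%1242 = 1110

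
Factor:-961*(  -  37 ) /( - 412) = -35557/412= - 2^( -2)*31^2 * 37^1*103^( - 1 ) 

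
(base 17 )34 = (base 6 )131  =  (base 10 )55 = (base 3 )2001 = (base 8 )67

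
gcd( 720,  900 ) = 180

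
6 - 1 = 5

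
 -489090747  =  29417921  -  518508668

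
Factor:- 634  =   - 2^1*317^1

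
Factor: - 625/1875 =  -3^(-1 ) = - 1/3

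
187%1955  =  187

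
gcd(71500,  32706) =2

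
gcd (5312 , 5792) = 32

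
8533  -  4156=4377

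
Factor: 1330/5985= 2/9 = 2^1*3^ ( - 2)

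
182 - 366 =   -  184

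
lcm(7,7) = 7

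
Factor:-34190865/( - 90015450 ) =2^(-1 )*3^1*5^(-1 )*7^( - 2 )*37^( - 1 )*331^(- 1 ) * 759797^1 =2279391/6001030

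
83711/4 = 20927 + 3/4 = 20927.75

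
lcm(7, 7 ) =7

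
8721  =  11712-2991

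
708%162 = 60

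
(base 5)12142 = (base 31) TN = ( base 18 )2f4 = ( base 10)922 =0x39A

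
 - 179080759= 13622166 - 192702925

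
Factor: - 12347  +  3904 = -8443  =  - 8443^1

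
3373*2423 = 8172779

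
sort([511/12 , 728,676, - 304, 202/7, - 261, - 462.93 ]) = [ - 462.93,-304, - 261,202/7, 511/12,676,728]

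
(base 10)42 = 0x2A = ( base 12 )36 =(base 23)1J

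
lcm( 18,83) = 1494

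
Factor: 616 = 2^3 * 7^1*11^1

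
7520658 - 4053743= 3466915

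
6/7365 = 2/2455 = 0.00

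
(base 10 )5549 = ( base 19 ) f71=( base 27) 7GE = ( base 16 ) 15ad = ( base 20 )DH9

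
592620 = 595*996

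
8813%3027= 2759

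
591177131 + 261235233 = 852412364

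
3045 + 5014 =8059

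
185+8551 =8736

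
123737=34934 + 88803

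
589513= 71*8303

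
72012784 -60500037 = 11512747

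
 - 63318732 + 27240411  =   - 36078321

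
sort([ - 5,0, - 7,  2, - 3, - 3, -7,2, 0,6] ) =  [ - 7, - 7,-5, - 3, - 3,0, 0,2, 2,6]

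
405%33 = 9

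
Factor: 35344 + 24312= 2^3*7457^1 =59656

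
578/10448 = 289/5224=0.06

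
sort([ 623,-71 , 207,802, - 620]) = [  -  620, - 71,207,623,802] 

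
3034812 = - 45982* (- 66) 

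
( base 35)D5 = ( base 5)3320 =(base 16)1CC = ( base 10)460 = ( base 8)714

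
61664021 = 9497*6493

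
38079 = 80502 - 42423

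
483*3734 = 1803522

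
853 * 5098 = 4348594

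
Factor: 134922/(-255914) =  - 339/643 = - 3^1*113^1 *643^( - 1)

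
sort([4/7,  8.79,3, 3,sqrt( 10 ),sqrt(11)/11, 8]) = [sqrt( 11)/11,  4/7,3,3,sqrt( 10), 8,8.79 ]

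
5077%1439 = 760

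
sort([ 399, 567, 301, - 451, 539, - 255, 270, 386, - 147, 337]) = [ - 451 , - 255, - 147,270, 301,337, 386, 399, 539, 567] 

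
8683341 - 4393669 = 4289672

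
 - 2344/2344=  - 1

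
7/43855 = 1/6265 = 0.00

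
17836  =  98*182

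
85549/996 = 85549/996=   85.89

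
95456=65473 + 29983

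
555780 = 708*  785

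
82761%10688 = 7945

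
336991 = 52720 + 284271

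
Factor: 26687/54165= 3^( - 1)*5^( - 1)*23^(-1) * 157^ ( - 1)*26687^1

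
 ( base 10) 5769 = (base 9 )7820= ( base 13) 281a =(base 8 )13211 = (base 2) 1011010001001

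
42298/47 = 899 + 45/47 = 899.96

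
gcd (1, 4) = 1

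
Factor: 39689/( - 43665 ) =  - 3^( - 1)*5^( - 1)*13^1*41^( - 1)*43^1=- 559/615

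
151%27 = 16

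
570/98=5+40/49 = 5.82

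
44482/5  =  44482/5= 8896.40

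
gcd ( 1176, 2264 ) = 8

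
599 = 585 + 14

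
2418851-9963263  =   - 7544412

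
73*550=40150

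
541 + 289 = 830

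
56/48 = 1+1/6 = 1.17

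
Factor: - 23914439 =  -  41^1*583279^1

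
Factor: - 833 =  - 7^2*17^1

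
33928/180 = 188 + 22/45 = 188.49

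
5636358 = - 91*( - 61938 ) 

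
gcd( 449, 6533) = 1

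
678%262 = 154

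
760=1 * 760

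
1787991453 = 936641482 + 851349971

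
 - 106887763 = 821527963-928415726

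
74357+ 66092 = 140449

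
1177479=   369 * 3191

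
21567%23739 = 21567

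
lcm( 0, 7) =0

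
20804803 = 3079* 6757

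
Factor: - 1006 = - 2^1*503^1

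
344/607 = 344/607= 0.57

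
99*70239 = 6953661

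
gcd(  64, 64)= 64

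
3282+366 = 3648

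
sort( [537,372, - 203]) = [  -  203,372, 537]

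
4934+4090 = 9024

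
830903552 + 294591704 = 1125495256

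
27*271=7317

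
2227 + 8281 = 10508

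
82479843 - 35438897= 47040946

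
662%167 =161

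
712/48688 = 89/6086 = 0.01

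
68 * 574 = 39032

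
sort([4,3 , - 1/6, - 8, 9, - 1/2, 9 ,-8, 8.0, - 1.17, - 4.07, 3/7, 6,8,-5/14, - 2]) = [ - 8 , - 8,-4.07, - 2, - 1.17,-1/2, - 5/14, - 1/6, 3/7, 3,  4,6,  8.0,8, 9,9 ]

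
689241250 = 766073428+  -  76832178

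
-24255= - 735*33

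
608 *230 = 139840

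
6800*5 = 34000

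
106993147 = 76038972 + 30954175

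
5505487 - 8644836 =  - 3139349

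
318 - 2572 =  - 2254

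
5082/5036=2541/2518 = 1.01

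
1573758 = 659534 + 914224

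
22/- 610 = -1  +  294/305 =- 0.04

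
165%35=25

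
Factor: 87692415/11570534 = 2^( - 1)* 3^1* 5^1* 89^ ( - 1)*65003^( - 1 )*5846161^1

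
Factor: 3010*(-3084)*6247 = - 57989901480  =  - 2^3*3^1*5^1*7^1*43^1*257^1*6247^1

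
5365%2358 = 649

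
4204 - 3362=842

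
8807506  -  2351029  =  6456477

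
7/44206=7/44206= 0.00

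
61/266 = 61/266=   0.23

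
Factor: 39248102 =2^1*47^1*239^1*1747^1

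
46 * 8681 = 399326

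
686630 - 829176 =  - 142546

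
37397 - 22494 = 14903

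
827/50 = 16+27/50 = 16.54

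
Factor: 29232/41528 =126/179 = 2^1*3^2*7^1*179^( - 1)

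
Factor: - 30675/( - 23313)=25/19 = 5^2*19^( - 1 ) 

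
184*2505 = 460920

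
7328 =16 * 458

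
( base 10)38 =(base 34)14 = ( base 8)46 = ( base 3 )1102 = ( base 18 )22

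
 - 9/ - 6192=1/688= 0.00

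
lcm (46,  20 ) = 460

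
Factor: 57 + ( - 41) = 16 = 2^4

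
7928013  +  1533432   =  9461445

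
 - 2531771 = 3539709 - 6071480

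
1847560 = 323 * 5720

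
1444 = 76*19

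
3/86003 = 3/86003 = 0.00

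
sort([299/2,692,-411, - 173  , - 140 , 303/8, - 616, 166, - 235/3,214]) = [ - 616,- 411, - 173,  -  140, - 235/3 , 303/8,  299/2,  166,214, 692]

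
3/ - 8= - 1 + 5/8 = - 0.38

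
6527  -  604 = 5923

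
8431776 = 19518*432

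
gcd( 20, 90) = 10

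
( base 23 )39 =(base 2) 1001110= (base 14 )58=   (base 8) 116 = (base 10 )78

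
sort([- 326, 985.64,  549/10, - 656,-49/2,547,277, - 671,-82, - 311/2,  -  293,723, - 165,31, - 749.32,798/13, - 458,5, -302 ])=[ - 749.32,  -  671,-656, - 458,  -  326, - 302, - 293, - 165, - 311/2,-82, - 49/2, 5 , 31, 549/10, 798/13,277 , 547, 723, 985.64]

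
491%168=155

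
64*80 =5120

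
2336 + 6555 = 8891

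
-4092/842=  - 2046/421 = -  4.86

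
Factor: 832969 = 832969^1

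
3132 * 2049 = 6417468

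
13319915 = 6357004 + 6962911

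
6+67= 73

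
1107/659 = 1107/659 = 1.68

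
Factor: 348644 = 2^2 *43^1* 2027^1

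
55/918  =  55/918 = 0.06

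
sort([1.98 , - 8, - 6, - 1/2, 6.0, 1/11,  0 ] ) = [- 8, - 6, - 1/2,0, 1/11, 1.98 , 6.0 ]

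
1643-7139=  - 5496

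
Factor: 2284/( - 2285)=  - 2^2*5^( - 1 )*457^( - 1)*571^1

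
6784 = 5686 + 1098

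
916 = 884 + 32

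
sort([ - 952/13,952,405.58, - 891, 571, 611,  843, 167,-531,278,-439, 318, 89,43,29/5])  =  [-891,-531 , - 439,-952/13, 29/5, 43, 89, 167, 278, 318, 405.58, 571, 611, 843, 952]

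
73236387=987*74201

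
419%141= 137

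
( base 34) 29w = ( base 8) 5132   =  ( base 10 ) 2650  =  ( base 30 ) 2sa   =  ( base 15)bba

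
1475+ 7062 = 8537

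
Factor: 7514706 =2^1*3^1*1252451^1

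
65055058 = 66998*971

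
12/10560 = 1/880 = 0.00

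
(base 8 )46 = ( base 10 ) 38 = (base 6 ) 102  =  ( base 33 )15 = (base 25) 1D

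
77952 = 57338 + 20614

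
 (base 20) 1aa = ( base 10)610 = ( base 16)262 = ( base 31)jl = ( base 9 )747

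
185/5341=185/5341 = 0.03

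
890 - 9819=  - 8929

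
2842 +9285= 12127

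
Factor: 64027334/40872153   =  9146762/5838879=2^1* 3^ (- 1)*101^1*181^(- 1) * 10753^( - 1) * 45281^1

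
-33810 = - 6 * 5635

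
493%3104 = 493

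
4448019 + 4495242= 8943261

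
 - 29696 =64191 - 93887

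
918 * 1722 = 1580796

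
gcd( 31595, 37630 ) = 355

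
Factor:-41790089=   -11^1*3799099^1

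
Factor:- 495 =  - 3^2*5^1*11^1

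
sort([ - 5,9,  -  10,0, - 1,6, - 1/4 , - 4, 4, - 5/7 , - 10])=[ - 10,  -  10, - 5, - 4, - 1, - 5/7,  -  1/4,0,4,  6,9]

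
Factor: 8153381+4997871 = 2^2 * 3287813^1  =  13151252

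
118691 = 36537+82154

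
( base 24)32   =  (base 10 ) 74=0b1001010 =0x4A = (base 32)2a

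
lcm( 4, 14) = 28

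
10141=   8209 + 1932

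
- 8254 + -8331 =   -  16585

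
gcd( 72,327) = 3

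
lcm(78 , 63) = 1638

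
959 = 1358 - 399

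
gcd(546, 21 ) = 21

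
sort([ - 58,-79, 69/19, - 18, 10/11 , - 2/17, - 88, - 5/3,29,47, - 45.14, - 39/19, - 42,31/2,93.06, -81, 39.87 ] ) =[ - 88, - 81, - 79, - 58, - 45.14,-42, - 18, - 39/19, - 5/3, - 2/17,10/11,  69/19,31/2,29,39.87,47,  93.06]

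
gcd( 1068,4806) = 534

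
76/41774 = 38/20887 = 0.00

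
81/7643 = 81/7643= 0.01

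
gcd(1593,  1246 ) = 1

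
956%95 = 6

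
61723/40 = 1543 + 3/40 = 1543.08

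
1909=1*1909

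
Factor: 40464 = 2^4*  3^2*281^1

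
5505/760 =7 + 37/152 = 7.24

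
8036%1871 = 552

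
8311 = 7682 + 629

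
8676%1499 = 1181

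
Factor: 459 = 3^3*17^1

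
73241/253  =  73241/253 = 289.49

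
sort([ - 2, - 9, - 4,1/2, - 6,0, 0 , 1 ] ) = [ - 9,-6, - 4, - 2,0,0, 1/2,1]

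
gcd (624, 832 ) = 208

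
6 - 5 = 1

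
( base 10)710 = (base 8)1306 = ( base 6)3142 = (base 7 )2033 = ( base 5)10320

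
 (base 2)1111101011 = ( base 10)1003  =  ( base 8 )1753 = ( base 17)380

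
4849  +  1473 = 6322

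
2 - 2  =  0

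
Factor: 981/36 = 2^( - 2)*109^1 = 109/4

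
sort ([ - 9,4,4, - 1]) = [-9,-1, 4, 4 ]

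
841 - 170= 671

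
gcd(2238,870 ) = 6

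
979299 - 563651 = 415648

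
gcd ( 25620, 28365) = 915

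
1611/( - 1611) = - 1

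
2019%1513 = 506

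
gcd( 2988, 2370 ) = 6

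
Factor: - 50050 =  - 2^1*5^2*7^1 * 11^1*13^1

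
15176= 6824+8352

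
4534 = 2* 2267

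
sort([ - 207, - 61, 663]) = [ - 207,- 61, 663]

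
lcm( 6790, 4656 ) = 162960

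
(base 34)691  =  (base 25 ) BEI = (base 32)72b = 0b1110001001011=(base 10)7243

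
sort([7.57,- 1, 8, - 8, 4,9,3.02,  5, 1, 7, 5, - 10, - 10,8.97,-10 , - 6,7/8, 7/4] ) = [ - 10,-10, - 10,- 8,- 6 , - 1, 7/8,  1,7/4,3.02, 4,5, 5,7,  7.57, 8,  8.97 , 9]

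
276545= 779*355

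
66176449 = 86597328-20420879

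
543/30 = 181/10 = 18.10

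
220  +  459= 679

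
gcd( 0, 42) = 42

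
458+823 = 1281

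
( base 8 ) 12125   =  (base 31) 5cs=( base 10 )5205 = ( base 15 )1820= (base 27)73L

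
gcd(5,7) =1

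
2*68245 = 136490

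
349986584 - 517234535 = - 167247951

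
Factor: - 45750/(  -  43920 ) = 25/24 = 2^(-3 ) * 3^(-1 )*5^2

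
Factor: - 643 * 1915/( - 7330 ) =2^ ( - 1 )*383^1*643^1*733^ ( -1 )=   246269/1466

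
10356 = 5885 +4471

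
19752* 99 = 1955448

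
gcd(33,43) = 1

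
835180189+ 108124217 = 943304406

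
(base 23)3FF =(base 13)B6A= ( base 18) 603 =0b11110011011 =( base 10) 1947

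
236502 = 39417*6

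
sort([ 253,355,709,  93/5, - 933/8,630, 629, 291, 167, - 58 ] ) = [-933/8, - 58, 93/5,167, 253, 291,355,  629, 630, 709 ] 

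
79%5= 4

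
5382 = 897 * 6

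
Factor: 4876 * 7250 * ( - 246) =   -  2^4 * 3^1*5^3*23^1*29^1*41^1 * 53^1 = - 8696346000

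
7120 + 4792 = 11912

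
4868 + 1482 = 6350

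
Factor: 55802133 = 3^2*6200237^1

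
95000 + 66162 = 161162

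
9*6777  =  60993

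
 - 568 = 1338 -1906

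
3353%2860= 493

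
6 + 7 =13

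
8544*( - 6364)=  - 54374016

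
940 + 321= 1261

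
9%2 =1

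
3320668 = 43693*76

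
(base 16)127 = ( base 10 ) 295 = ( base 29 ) A5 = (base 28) af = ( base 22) D9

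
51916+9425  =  61341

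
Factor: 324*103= 2^2*3^4*103^1 = 33372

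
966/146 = 483/73  =  6.62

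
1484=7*212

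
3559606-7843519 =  - 4283913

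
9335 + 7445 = 16780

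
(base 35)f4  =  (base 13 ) 319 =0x211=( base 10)529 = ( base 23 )100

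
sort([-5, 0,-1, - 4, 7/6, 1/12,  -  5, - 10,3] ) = [  -  10, - 5,-5, - 4, - 1, 0, 1/12  ,  7/6, 3] 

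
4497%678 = 429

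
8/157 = 8/157 = 0.05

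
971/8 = 121 + 3/8 = 121.38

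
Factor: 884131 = 884131^1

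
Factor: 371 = 7^1 *53^1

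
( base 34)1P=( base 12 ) 4B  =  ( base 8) 73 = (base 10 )59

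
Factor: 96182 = 2^1*48091^1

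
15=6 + 9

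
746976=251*2976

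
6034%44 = 6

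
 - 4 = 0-4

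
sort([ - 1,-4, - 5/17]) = [ - 4, - 1 , - 5/17 ]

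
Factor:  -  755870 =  - 2^1*5^1*131^1*577^1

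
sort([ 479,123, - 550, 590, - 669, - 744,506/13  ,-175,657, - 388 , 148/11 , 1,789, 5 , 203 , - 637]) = [ -744,- 669,-637, - 550, - 388,  -  175,1,5,  148/11, 506/13,123,203,479, 590,657,789]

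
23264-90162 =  - 66898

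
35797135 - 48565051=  - 12767916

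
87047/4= 21761+3/4 =21761.75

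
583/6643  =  583/6643 = 0.09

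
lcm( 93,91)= 8463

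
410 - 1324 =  - 914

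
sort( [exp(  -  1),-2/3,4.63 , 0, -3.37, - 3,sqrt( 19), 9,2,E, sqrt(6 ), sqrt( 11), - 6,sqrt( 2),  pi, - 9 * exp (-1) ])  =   [-6, - 3.37, - 9*exp( - 1),  -  3,- 2/3,0,exp(  -  1 ),sqrt ( 2), 2,sqrt(6 ),E,  pi,sqrt( 11),sqrt( 19),4.63,9]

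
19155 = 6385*3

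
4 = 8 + -4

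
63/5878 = 63/5878  =  0.01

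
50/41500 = 1/830=0.00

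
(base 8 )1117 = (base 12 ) 413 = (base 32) if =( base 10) 591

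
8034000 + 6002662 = 14036662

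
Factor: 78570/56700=97/70 = 2^( - 1 )*5^( - 1)*7^(-1)*97^1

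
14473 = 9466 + 5007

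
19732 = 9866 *2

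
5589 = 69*81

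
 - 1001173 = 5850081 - 6851254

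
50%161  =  50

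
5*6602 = 33010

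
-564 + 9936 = 9372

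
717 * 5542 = 3973614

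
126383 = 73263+53120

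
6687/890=7 + 457/890=7.51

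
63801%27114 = 9573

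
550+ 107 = 657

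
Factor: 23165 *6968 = 161413720   =  2^3*5^1 * 13^1 * 41^1*67^1*113^1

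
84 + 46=130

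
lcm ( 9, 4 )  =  36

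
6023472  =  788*7644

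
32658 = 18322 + 14336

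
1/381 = 1/381 = 0.00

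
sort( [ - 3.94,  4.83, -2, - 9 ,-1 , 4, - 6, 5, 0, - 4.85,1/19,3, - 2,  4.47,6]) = [ - 9, -6, - 4.85, - 3.94, - 2 ,-2, - 1, 0,1/19, 3, 4, 4.47, 4.83, 5,  6]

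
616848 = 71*8688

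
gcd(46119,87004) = 1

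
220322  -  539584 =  - 319262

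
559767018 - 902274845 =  - 342507827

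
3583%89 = 23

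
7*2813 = 19691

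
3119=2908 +211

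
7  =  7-0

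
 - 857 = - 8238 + 7381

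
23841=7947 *3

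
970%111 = 82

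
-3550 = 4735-8285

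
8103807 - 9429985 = -1326178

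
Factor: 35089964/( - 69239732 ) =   -  7^1 *13^1*96401^1 *17309933^( - 1 )= - 8772491/17309933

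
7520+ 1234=8754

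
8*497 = 3976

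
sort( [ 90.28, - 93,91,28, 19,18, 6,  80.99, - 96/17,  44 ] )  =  [ - 93, - 96/17,6,18, 19 , 28, 44,80.99, 90.28,91] 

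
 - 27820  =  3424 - 31244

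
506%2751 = 506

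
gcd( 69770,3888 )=2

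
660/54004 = 165/13501 = 0.01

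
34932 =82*426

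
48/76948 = 12/19237  =  0.00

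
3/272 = 3/272  =  0.01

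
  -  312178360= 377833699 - 690012059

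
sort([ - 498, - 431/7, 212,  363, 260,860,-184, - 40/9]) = [ -498, - 184 , -431/7, - 40/9 , 212,260, 363, 860]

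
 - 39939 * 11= - 439329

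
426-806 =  - 380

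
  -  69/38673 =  - 1 + 12868/12891 = -  0.00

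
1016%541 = 475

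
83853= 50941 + 32912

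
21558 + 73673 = 95231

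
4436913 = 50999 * 87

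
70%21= 7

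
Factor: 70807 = 11^1*41^1*157^1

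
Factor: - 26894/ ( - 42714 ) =17/27 =3^( -3)*17^1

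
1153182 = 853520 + 299662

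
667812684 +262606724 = 930419408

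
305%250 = 55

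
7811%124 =123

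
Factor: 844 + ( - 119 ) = 725 =5^2*29^1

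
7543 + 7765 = 15308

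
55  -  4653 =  - 4598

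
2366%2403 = 2366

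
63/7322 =9/1046 = 0.01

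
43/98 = 43/98= 0.44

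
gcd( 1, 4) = 1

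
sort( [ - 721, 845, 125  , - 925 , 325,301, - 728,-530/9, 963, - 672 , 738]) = [ - 925,- 728,- 721, - 672, - 530/9, 125,301,325,738, 845, 963]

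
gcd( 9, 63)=9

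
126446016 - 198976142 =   -  72530126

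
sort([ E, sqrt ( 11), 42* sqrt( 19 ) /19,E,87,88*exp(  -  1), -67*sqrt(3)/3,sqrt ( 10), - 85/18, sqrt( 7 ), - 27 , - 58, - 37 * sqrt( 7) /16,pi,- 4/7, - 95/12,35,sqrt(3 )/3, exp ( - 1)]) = [ - 58 , - 67 * sqrt( 3)/3, - 27, - 95/12, - 37 * sqrt( 7) /16,-85/18,  -  4/7,exp( - 1), sqrt(3 ) /3, sqrt( 7),E,E, pi,sqrt ( 10),sqrt(11), 42*sqrt( 19)/19,88*exp(- 1),35, 87]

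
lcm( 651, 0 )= 0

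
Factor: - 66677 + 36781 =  - 29896= - 2^3*37^1 * 101^1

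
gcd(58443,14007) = 483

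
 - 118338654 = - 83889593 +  - 34449061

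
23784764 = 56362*422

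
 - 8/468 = -2/117 = - 0.02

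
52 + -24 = 28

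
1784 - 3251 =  - 1467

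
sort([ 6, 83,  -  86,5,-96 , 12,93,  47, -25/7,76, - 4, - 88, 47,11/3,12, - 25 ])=[ - 96,- 88, - 86, - 25, - 4, - 25/7,11/3,5,6,12,12,47,47, 76,83,93 ] 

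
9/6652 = 9/6652 =0.00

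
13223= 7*1889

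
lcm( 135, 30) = 270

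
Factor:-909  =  -3^2*101^1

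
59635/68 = 876+67/68 = 876.99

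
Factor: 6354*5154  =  32748516 = 2^2*3^3*353^1*859^1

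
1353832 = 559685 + 794147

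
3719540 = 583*6380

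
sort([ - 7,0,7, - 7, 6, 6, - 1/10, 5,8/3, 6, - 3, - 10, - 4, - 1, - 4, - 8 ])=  [ - 10, - 8, - 7,  -  7, - 4,-4, - 3, - 1 , - 1/10, 0,8/3, 5,6,6,6  ,  7]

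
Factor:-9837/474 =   -  2^( - 1 )*3^1*79^( - 1)*1093^1 = -3279/158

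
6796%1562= 548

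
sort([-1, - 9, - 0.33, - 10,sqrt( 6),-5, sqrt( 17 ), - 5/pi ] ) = [ - 10,- 9, - 5, - 5/pi, - 1, - 0.33,sqrt( 6 ), sqrt(17 )]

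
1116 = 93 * 12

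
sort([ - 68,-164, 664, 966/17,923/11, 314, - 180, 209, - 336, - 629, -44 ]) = [ - 629,-336,-180,-164,  -  68, - 44, 966/17,923/11, 209, 314, 664 ] 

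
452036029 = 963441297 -511405268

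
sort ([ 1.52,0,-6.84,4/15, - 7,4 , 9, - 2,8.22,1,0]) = [ - 7, - 6.84,  -  2, 0,0,4/15, 1, 1.52,4,8.22,  9]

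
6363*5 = 31815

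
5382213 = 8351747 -2969534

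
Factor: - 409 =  - 409^1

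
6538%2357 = 1824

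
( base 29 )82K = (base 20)H06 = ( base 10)6806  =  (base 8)15226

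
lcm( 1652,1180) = 8260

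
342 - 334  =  8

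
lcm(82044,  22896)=984528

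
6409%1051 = 103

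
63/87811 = 63/87811 = 0.00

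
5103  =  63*81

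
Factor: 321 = 3^1*107^1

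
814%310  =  194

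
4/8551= 4/8551 = 0.00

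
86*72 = 6192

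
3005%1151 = 703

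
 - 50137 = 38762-88899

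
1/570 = 1/570=0.00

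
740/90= 8+2/9  =  8.22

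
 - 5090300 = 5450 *( - 934 ) 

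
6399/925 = 6+849/925 = 6.92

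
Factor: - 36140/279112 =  - 2^( - 1)*5^1*13^1 * 251^ ( - 1) = -  65/502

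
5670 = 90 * 63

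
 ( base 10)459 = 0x1CB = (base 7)1224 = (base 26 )HH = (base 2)111001011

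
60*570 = 34200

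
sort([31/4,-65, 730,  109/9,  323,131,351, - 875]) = [-875, - 65,31/4, 109/9,  131,323,351, 730]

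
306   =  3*102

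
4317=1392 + 2925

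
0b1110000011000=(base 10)7192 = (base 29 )8G0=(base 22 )EIK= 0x1C18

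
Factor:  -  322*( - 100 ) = 32200 = 2^3*5^2*7^1*23^1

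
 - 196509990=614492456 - 811002446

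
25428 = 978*26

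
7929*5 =39645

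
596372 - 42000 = 554372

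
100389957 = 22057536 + 78332421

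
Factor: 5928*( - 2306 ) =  - 13669968 = - 2^4 * 3^1*13^1*19^1*1153^1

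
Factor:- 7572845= - 5^1*7^1*61^1*3547^1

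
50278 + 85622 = 135900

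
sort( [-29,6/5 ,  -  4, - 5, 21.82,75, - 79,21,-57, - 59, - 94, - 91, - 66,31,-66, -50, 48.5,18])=[-94, - 91, - 79, - 66,-66, - 59,-57, - 50, - 29,-5, - 4,6/5 , 18 , 21,21.82, 31,48.5, 75 ] 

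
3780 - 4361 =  - 581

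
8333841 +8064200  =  16398041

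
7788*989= 7702332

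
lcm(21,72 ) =504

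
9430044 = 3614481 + 5815563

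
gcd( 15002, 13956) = 2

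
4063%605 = 433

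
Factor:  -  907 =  - 907^1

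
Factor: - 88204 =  - 2^2*22051^1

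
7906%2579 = 169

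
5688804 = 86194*66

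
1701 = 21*81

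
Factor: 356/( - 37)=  - 2^2*37^( - 1)*89^1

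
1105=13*85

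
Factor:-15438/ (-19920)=31/40 =2^( - 3) * 5^( -1 )*31^1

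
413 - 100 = 313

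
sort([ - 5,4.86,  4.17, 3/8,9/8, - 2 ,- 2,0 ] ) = [- 5 ,  -  2, - 2,0  ,  3/8, 9/8, 4.17, 4.86] 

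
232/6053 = 232/6053 =0.04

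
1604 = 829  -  -775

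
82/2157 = 82/2157  =  0.04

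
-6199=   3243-9442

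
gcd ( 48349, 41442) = 6907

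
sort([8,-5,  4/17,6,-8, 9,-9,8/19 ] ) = [-9,-8, - 5 , 4/17,8/19 , 6, 8,9] 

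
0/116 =0 = 0.00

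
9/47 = 9/47 = 0.19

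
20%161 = 20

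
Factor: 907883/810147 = 3^( - 1)*13^( - 1)*593^1*1531^1 *20773^( - 1)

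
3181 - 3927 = - 746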